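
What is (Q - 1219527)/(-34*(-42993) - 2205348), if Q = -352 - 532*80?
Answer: 420813/247862 ≈ 1.6978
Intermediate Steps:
Q = -42912 (Q = -352 - 42560 = -42912)
(Q - 1219527)/(-34*(-42993) - 2205348) = (-42912 - 1219527)/(-34*(-42993) - 2205348) = -1262439/(1461762 - 2205348) = -1262439/(-743586) = -1262439*(-1/743586) = 420813/247862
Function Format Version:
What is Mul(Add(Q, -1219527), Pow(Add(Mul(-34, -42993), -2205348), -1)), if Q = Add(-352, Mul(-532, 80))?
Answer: Rational(420813, 247862) ≈ 1.6978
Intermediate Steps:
Q = -42912 (Q = Add(-352, -42560) = -42912)
Mul(Add(Q, -1219527), Pow(Add(Mul(-34, -42993), -2205348), -1)) = Mul(Add(-42912, -1219527), Pow(Add(Mul(-34, -42993), -2205348), -1)) = Mul(-1262439, Pow(Add(1461762, -2205348), -1)) = Mul(-1262439, Pow(-743586, -1)) = Mul(-1262439, Rational(-1, 743586)) = Rational(420813, 247862)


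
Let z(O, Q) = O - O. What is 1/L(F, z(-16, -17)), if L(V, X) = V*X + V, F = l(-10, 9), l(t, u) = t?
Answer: -⅒ ≈ -0.10000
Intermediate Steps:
z(O, Q) = 0
F = -10
L(V, X) = V + V*X
1/L(F, z(-16, -17)) = 1/(-10*(1 + 0)) = 1/(-10*1) = 1/(-10) = -⅒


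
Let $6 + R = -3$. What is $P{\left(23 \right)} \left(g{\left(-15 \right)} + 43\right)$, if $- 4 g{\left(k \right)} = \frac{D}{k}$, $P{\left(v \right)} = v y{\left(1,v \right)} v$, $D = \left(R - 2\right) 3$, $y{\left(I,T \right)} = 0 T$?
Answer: $0$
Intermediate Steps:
$R = -9$ ($R = -6 - 3 = -9$)
$y{\left(I,T \right)} = 0$
$D = -33$ ($D = \left(-9 - 2\right) 3 = \left(-11\right) 3 = -33$)
$P{\left(v \right)} = 0$ ($P{\left(v \right)} = v 0 v = v 0 = 0$)
$g{\left(k \right)} = \frac{33}{4 k}$ ($g{\left(k \right)} = - \frac{\left(-33\right) \frac{1}{k}}{4} = \frac{33}{4 k}$)
$P{\left(23 \right)} \left(g{\left(-15 \right)} + 43\right) = 0 \left(\frac{33}{4 \left(-15\right)} + 43\right) = 0 \left(\frac{33}{4} \left(- \frac{1}{15}\right) + 43\right) = 0 \left(- \frac{11}{20} + 43\right) = 0 \cdot \frac{849}{20} = 0$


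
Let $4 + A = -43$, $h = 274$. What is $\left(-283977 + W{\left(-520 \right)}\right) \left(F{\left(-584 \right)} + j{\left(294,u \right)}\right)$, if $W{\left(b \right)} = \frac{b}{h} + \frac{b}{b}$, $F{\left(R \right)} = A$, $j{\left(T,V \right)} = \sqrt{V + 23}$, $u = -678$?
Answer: $\frac{1828533684}{137} - \frac{38904972 i \sqrt{655}}{137} \approx 1.3347 \cdot 10^{7} - 7.2678 \cdot 10^{6} i$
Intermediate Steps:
$j{\left(T,V \right)} = \sqrt{23 + V}$
$A = -47$ ($A = -4 - 43 = -47$)
$F{\left(R \right)} = -47$
$W{\left(b \right)} = 1 + \frac{b}{274}$ ($W{\left(b \right)} = \frac{b}{274} + \frac{b}{b} = b \frac{1}{274} + 1 = \frac{b}{274} + 1 = 1 + \frac{b}{274}$)
$\left(-283977 + W{\left(-520 \right)}\right) \left(F{\left(-584 \right)} + j{\left(294,u \right)}\right) = \left(-283977 + \left(1 + \frac{1}{274} \left(-520\right)\right)\right) \left(-47 + \sqrt{23 - 678}\right) = \left(-283977 + \left(1 - \frac{260}{137}\right)\right) \left(-47 + \sqrt{-655}\right) = \left(-283977 - \frac{123}{137}\right) \left(-47 + i \sqrt{655}\right) = - \frac{38904972 \left(-47 + i \sqrt{655}\right)}{137} = \frac{1828533684}{137} - \frac{38904972 i \sqrt{655}}{137}$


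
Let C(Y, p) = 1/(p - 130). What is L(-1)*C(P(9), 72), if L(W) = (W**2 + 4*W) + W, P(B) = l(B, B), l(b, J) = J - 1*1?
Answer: 2/29 ≈ 0.068966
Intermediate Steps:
l(b, J) = -1 + J (l(b, J) = J - 1 = -1 + J)
P(B) = -1 + B
L(W) = W**2 + 5*W
C(Y, p) = 1/(-130 + p)
L(-1)*C(P(9), 72) = (-(5 - 1))/(-130 + 72) = -1*4/(-58) = -4*(-1/58) = 2/29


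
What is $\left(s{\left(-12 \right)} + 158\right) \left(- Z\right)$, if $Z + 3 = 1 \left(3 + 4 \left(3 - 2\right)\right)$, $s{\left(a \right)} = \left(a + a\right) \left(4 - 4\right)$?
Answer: $-632$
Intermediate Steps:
$s{\left(a \right)} = 0$ ($s{\left(a \right)} = 2 a 0 = 0$)
$Z = 4$ ($Z = -3 + 1 \left(3 + 4 \left(3 - 2\right)\right) = -3 + 1 \left(3 + 4 \cdot 1\right) = -3 + 1 \left(3 + 4\right) = -3 + 1 \cdot 7 = -3 + 7 = 4$)
$\left(s{\left(-12 \right)} + 158\right) \left(- Z\right) = \left(0 + 158\right) \left(\left(-1\right) 4\right) = 158 \left(-4\right) = -632$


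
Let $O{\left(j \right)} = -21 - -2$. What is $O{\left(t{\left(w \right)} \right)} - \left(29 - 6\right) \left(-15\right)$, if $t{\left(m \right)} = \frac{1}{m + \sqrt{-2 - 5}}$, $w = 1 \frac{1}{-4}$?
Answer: $326$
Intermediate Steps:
$w = - \frac{1}{4}$ ($w = 1 \left(- \frac{1}{4}\right) = - \frac{1}{4} \approx -0.25$)
$t{\left(m \right)} = \frac{1}{m + i \sqrt{7}}$ ($t{\left(m \right)} = \frac{1}{m + \sqrt{-7}} = \frac{1}{m + i \sqrt{7}}$)
$O{\left(j \right)} = -19$ ($O{\left(j \right)} = -21 + 2 = -19$)
$O{\left(t{\left(w \right)} \right)} - \left(29 - 6\right) \left(-15\right) = -19 - \left(29 - 6\right) \left(-15\right) = -19 - 23 \left(-15\right) = -19 - -345 = -19 + 345 = 326$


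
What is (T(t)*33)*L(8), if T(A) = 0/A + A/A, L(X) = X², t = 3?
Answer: 2112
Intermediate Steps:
T(A) = 1 (T(A) = 0 + 1 = 1)
(T(t)*33)*L(8) = (1*33)*8² = 33*64 = 2112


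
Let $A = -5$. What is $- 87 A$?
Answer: $435$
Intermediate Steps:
$- 87 A = \left(-87\right) \left(-5\right) = 435$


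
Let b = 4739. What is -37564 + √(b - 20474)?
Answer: -37564 + I*√15735 ≈ -37564.0 + 125.44*I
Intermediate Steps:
-37564 + √(b - 20474) = -37564 + √(4739 - 20474) = -37564 + √(-15735) = -37564 + I*√15735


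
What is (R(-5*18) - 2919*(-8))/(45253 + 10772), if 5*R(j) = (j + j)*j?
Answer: 8864/18675 ≈ 0.47465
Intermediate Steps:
R(j) = 2*j²/5 (R(j) = ((j + j)*j)/5 = ((2*j)*j)/5 = (2*j²)/5 = 2*j²/5)
(R(-5*18) - 2919*(-8))/(45253 + 10772) = (2*(-5*18)²/5 - 2919*(-8))/(45253 + 10772) = ((⅖)*(-90)² + 23352)/56025 = ((⅖)*8100 + 23352)*(1/56025) = (3240 + 23352)*(1/56025) = 26592*(1/56025) = 8864/18675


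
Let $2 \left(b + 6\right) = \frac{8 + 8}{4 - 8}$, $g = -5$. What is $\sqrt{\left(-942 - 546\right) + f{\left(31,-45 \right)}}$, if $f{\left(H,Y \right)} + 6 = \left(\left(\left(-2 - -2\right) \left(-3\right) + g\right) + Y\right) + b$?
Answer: $4 i \sqrt{97} \approx 39.395 i$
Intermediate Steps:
$b = -8$ ($b = -6 + \frac{\left(8 + 8\right) \frac{1}{4 - 8}}{2} = -6 + \frac{16 \frac{1}{-4}}{2} = -6 + \frac{16 \left(- \frac{1}{4}\right)}{2} = -6 + \frac{1}{2} \left(-4\right) = -6 - 2 = -8$)
$f{\left(H,Y \right)} = -19 + Y$ ($f{\left(H,Y \right)} = -6 - \left(13 - Y - \left(-2 - -2\right) \left(-3\right)\right) = -6 - \left(13 - Y - \left(-2 + 2\right) \left(-3\right)\right) = -6 + \left(\left(\left(0 \left(-3\right) - 5\right) + Y\right) - 8\right) = -6 + \left(\left(\left(0 - 5\right) + Y\right) - 8\right) = -6 + \left(\left(-5 + Y\right) - 8\right) = -6 + \left(-13 + Y\right) = -19 + Y$)
$\sqrt{\left(-942 - 546\right) + f{\left(31,-45 \right)}} = \sqrt{\left(-942 - 546\right) - 64} = \sqrt{-1488 - 64} = \sqrt{-1552} = 4 i \sqrt{97}$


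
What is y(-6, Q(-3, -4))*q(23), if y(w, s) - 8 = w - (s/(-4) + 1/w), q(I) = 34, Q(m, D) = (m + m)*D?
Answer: 833/3 ≈ 277.67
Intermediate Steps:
Q(m, D) = 2*D*m (Q(m, D) = (2*m)*D = 2*D*m)
y(w, s) = 8 + w - 1/w + s/4 (y(w, s) = 8 + (w - (s/(-4) + 1/w)) = 8 + (w - (s*(-1/4) + 1/w)) = 8 + (w - (-s/4 + 1/w)) = 8 + (w - (1/w - s/4)) = 8 + (w + (-1/w + s/4)) = 8 + (w - 1/w + s/4) = 8 + w - 1/w + s/4)
y(-6, Q(-3, -4))*q(23) = (8 - 6 - 1/(-6) + (2*(-4)*(-3))/4)*34 = (8 - 6 - 1*(-1/6) + (1/4)*24)*34 = (8 - 6 + 1/6 + 6)*34 = (49/6)*34 = 833/3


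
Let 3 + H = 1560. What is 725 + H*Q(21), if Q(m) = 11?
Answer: 17852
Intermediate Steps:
H = 1557 (H = -3 + 1560 = 1557)
725 + H*Q(21) = 725 + 1557*11 = 725 + 17127 = 17852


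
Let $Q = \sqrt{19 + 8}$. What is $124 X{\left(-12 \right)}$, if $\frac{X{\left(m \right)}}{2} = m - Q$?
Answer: $-2976 - 744 \sqrt{3} \approx -4264.6$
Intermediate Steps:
$Q = 3 \sqrt{3}$ ($Q = \sqrt{27} = 3 \sqrt{3} \approx 5.1962$)
$X{\left(m \right)} = - 6 \sqrt{3} + 2 m$ ($X{\left(m \right)} = 2 \left(m - 3 \sqrt{3}\right) = - 6 \sqrt{3} + 2 m$)
$124 X{\left(-12 \right)} = 124 \left(- 6 \sqrt{3} + 2 \left(-12\right)\right) = 124 \left(- 6 \sqrt{3} - 24\right) = 124 \left(-24 - 6 \sqrt{3}\right) = -2976 - 744 \sqrt{3}$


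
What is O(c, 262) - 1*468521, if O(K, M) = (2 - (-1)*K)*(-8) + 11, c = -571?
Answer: -463958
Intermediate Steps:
O(K, M) = -5 - 8*K (O(K, M) = (2 + K)*(-8) + 11 = (-16 - 8*K) + 11 = -5 - 8*K)
O(c, 262) - 1*468521 = (-5 - 8*(-571)) - 1*468521 = (-5 + 4568) - 468521 = 4563 - 468521 = -463958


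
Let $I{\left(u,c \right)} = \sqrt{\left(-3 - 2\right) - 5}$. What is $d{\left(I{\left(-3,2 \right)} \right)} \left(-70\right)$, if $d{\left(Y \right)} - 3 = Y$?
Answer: $-210 - 70 i \sqrt{10} \approx -210.0 - 221.36 i$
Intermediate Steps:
$I{\left(u,c \right)} = i \sqrt{10}$ ($I{\left(u,c \right)} = \sqrt{\left(-3 - 2\right) - 5} = \sqrt{-5 - 5} = \sqrt{-10} = i \sqrt{10}$)
$d{\left(Y \right)} = 3 + Y$
$d{\left(I{\left(-3,2 \right)} \right)} \left(-70\right) = \left(3 + i \sqrt{10}\right) \left(-70\right) = -210 - 70 i \sqrt{10}$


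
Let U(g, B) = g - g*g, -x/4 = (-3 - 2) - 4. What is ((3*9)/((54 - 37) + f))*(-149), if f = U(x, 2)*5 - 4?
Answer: 4023/6287 ≈ 0.63989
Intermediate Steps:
x = 36 (x = -4*((-3 - 2) - 4) = -4*(-5 - 4) = -4*(-9) = 36)
U(g, B) = g - g²
f = -6304 (f = (36*(1 - 1*36))*5 - 4 = (36*(1 - 36))*5 - 4 = (36*(-35))*5 - 4 = -1260*5 - 4 = -6300 - 4 = -6304)
((3*9)/((54 - 37) + f))*(-149) = ((3*9)/((54 - 37) - 6304))*(-149) = (27/(17 - 6304))*(-149) = (27/(-6287))*(-149) = (27*(-1/6287))*(-149) = -27/6287*(-149) = 4023/6287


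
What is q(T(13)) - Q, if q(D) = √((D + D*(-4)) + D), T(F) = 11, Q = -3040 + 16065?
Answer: -13025 + I*√22 ≈ -13025.0 + 4.6904*I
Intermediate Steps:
Q = 13025
q(D) = √2*√(-D) (q(D) = √((D - 4*D) + D) = √(-3*D + D) = √(-2*D) = √2*√(-D))
q(T(13)) - Q = √2*√(-1*11) - 1*13025 = √2*√(-11) - 13025 = √2*(I*√11) - 13025 = I*√22 - 13025 = -13025 + I*√22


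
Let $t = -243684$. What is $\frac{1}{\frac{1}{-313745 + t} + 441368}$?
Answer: $\frac{557429}{246031322871} \approx 2.2657 \cdot 10^{-6}$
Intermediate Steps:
$\frac{1}{\frac{1}{-313745 + t} + 441368} = \frac{1}{\frac{1}{-313745 - 243684} + 441368} = \frac{1}{\frac{1}{-557429} + 441368} = \frac{1}{- \frac{1}{557429} + 441368} = \frac{1}{\frac{246031322871}{557429}} = \frac{557429}{246031322871}$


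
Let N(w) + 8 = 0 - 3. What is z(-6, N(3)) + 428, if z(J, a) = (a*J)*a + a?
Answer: -309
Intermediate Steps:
N(w) = -11 (N(w) = -8 + (0 - 3) = -8 - 3 = -11)
z(J, a) = a + J*a**2 (z(J, a) = (J*a)*a + a = J*a**2 + a = a + J*a**2)
z(-6, N(3)) + 428 = -11*(1 - 6*(-11)) + 428 = -11*(1 + 66) + 428 = -11*67 + 428 = -737 + 428 = -309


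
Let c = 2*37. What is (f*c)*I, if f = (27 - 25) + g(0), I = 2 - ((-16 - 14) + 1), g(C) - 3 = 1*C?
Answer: 11470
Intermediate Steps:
g(C) = 3 + C (g(C) = 3 + 1*C = 3 + C)
I = 31 (I = 2 - (-30 + 1) = 2 - 1*(-29) = 2 + 29 = 31)
c = 74
f = 5 (f = (27 - 25) + (3 + 0) = 2 + 3 = 5)
(f*c)*I = (5*74)*31 = 370*31 = 11470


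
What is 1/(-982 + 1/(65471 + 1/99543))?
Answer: -6517179754/6399870418885 ≈ -0.0010183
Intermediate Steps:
1/(-982 + 1/(65471 + 1/99543)) = 1/(-982 + 1/(6517179754/99543)) = 1/(-982 + 99543/6517179754) = 1/(-6399870418885/6517179754) = -6517179754/6399870418885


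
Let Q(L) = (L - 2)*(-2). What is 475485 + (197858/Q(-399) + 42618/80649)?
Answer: 5128432970168/10780083 ≈ 4.7573e+5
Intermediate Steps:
Q(L) = 4 - 2*L (Q(L) = (-2 + L)*(-2) = 4 - 2*L)
475485 + (197858/Q(-399) + 42618/80649) = 475485 + (197858/(4 - 2*(-399)) + 42618/80649) = 475485 + (197858/(4 + 798) + 42618*(1/80649)) = 475485 + (197858/802 + 14206/26883) = 475485 + (197858*(1/802) + 14206/26883) = 475485 + (98929/401 + 14206/26883) = 475485 + 2665204913/10780083 = 5128432970168/10780083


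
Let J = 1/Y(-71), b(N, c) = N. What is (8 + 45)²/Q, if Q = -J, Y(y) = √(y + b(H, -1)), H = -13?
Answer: -5618*I*√21 ≈ -25745.0*I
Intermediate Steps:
Y(y) = √(-13 + y) (Y(y) = √(y - 13) = √(-13 + y))
J = -I*√21/42 (J = 1/(√(-13 - 71)) = 1/(√(-84)) = 1/(2*I*√21) = -I*√21/42 ≈ -0.10911*I)
Q = I*√21/42 (Q = -(-1)*I*√21/42 = I*√21/42 ≈ 0.10911*I)
(8 + 45)²/Q = (8 + 45)²/((I*√21/42)) = 53²*(-2*I*√21) = 2809*(-2*I*√21) = -5618*I*√21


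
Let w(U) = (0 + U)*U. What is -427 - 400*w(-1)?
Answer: -827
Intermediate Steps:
w(U) = U**2 (w(U) = U*U = U**2)
-427 - 400*w(-1) = -427 - 400*(-1)**2 = -427 - 400*1 = -427 - 400 = -827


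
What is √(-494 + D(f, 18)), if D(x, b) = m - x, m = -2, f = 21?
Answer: I*√517 ≈ 22.738*I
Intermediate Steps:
D(x, b) = -2 - x
√(-494 + D(f, 18)) = √(-494 + (-2 - 1*21)) = √(-494 + (-2 - 21)) = √(-494 - 23) = √(-517) = I*√517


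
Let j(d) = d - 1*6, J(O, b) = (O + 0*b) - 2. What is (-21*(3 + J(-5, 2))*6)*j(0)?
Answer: -3024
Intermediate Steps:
J(O, b) = -2 + O (J(O, b) = (O + 0) - 2 = O - 2 = -2 + O)
j(d) = -6 + d (j(d) = d - 6 = -6 + d)
(-21*(3 + J(-5, 2))*6)*j(0) = (-21*(3 + (-2 - 5))*6)*(-6 + 0) = -21*(3 - 7)*6*(-6) = -(-84)*6*(-6) = -21*(-24)*(-6) = 504*(-6) = -3024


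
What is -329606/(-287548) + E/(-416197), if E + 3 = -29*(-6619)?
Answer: 40993382439/59838307478 ≈ 0.68507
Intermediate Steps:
E = 191948 (E = -3 - 29*(-6619) = -3 + 191951 = 191948)
-329606/(-287548) + E/(-416197) = -329606/(-287548) + 191948/(-416197) = -329606*(-1/287548) + 191948*(-1/416197) = 164803/143774 - 191948/416197 = 40993382439/59838307478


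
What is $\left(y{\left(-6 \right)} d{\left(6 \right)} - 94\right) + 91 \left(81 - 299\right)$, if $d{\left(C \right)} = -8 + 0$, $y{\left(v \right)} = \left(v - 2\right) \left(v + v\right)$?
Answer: $-20700$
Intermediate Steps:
$y{\left(v \right)} = 2 v \left(-2 + v\right)$ ($y{\left(v \right)} = \left(-2 + v\right) 2 v = 2 v \left(-2 + v\right)$)
$d{\left(C \right)} = -8$
$\left(y{\left(-6 \right)} d{\left(6 \right)} - 94\right) + 91 \left(81 - 299\right) = \left(2 \left(-6\right) \left(-2 - 6\right) \left(-8\right) - 94\right) + 91 \left(81 - 299\right) = \left(2 \left(-6\right) \left(-8\right) \left(-8\right) - 94\right) + 91 \left(-218\right) = \left(96 \left(-8\right) - 94\right) - 19838 = \left(-768 - 94\right) - 19838 = -862 - 19838 = -20700$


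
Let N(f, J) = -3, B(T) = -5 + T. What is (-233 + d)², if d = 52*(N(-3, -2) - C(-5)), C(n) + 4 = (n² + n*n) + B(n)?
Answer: 5112121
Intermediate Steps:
C(n) = -9 + n + 2*n² (C(n) = -4 + ((n² + n*n) + (-5 + n)) = -4 + ((n² + n²) + (-5 + n)) = -4 + (2*n² + (-5 + n)) = -4 + (-5 + n + 2*n²) = -9 + n + 2*n²)
d = -2028 (d = 52*(-3 - (-9 - 5 + 2*(-5)²)) = 52*(-3 - (-9 - 5 + 2*25)) = 52*(-3 - (-9 - 5 + 50)) = 52*(-3 - 1*36) = 52*(-3 - 36) = 52*(-39) = -2028)
(-233 + d)² = (-233 - 2028)² = (-2261)² = 5112121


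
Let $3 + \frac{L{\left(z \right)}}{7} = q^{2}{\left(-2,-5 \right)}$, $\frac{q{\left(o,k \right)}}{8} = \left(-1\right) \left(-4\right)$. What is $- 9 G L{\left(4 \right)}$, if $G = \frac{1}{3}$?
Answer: $-21441$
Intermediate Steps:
$q{\left(o,k \right)} = 32$ ($q{\left(o,k \right)} = 8 \left(\left(-1\right) \left(-4\right)\right) = 8 \cdot 4 = 32$)
$G = \frac{1}{3} \approx 0.33333$
$L{\left(z \right)} = 7147$ ($L{\left(z \right)} = -21 + 7 \cdot 32^{2} = -21 + 7 \cdot 1024 = -21 + 7168 = 7147$)
$- 9 G L{\left(4 \right)} = \left(-9\right) \frac{1}{3} \cdot 7147 = \left(-3\right) 7147 = -21441$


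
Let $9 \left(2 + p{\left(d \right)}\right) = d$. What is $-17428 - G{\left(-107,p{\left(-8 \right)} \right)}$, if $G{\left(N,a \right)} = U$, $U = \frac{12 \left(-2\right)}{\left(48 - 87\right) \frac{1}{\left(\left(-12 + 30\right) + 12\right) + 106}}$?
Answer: $- \frac{227652}{13} \approx -17512.0$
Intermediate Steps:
$p{\left(d \right)} = -2 + \frac{d}{9}$
$U = \frac{1088}{13}$ ($U = - \frac{24}{\left(-39\right) \frac{1}{\left(18 + 12\right) + 106}} = - \frac{24}{\left(-39\right) \frac{1}{30 + 106}} = - \frac{24}{\left(-39\right) \frac{1}{136}} = - \frac{24}{- \frac{39}{136}} = \left(-24\right) \left(- \frac{136}{39}\right) = \frac{1088}{13} \approx 83.692$)
$G{\left(N,a \right)} = \frac{1088}{13}$
$-17428 - G{\left(-107,p{\left(-8 \right)} \right)} = -17428 - \frac{1088}{13} = - \frac{227652}{13}$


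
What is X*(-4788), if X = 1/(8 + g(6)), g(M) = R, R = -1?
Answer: -684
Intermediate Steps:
g(M) = -1
X = ⅐ (X = 1/(8 - 1) = 1/7 = ⅐ ≈ 0.14286)
X*(-4788) = (⅐)*(-4788) = -684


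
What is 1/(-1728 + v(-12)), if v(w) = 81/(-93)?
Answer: -31/53595 ≈ -0.00057841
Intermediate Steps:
v(w) = -27/31 (v(w) = 81*(-1/93) = -27/31)
1/(-1728 + v(-12)) = 1/(-1728 - 27/31) = 1/(-53595/31) = -31/53595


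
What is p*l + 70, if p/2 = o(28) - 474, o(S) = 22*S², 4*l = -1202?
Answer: -10081104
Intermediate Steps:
l = -601/2 (l = (¼)*(-1202) = -601/2 ≈ -300.50)
p = 33548 (p = 2*(22*28² - 474) = 2*(22*784 - 474) = 2*(17248 - 474) = 2*16774 = 33548)
p*l + 70 = 33548*(-601/2) + 70 = -10081174 + 70 = -10081104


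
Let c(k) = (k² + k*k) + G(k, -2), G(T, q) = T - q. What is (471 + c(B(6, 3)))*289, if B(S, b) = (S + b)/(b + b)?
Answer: 138431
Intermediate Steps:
B(S, b) = (S + b)/(2*b) (B(S, b) = (S + b)/((2*b)) = (S + b)*(1/(2*b)) = (S + b)/(2*b))
c(k) = 2 + k + 2*k² (c(k) = (k² + k*k) + (k - 1*(-2)) = (k² + k²) + (k + 2) = 2*k² + (2 + k) = 2 + k + 2*k²)
(471 + c(B(6, 3)))*289 = (471 + (2 + (½)*(6 + 3)/3 + 2*((½)*(6 + 3)/3)²))*289 = (471 + (2 + (½)*(⅓)*9 + 2*((½)*(⅓)*9)²))*289 = (471 + (2 + 3/2 + 2*(3/2)²))*289 = (471 + (2 + 3/2 + 2*(9/4)))*289 = (471 + (2 + 3/2 + 9/2))*289 = (471 + 8)*289 = 479*289 = 138431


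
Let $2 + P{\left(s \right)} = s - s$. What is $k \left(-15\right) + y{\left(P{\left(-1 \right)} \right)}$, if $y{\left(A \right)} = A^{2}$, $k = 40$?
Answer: $-596$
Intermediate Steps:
$P{\left(s \right)} = -2$ ($P{\left(s \right)} = -2 + \left(s - s\right) = -2 + 0 = -2$)
$k \left(-15\right) + y{\left(P{\left(-1 \right)} \right)} = 40 \left(-15\right) + \left(-2\right)^{2} = -600 + 4 = -596$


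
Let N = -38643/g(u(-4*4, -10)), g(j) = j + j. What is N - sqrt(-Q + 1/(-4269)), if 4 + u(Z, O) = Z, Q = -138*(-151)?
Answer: 38643/40 - I*sqrt(379759238787)/4269 ≈ 966.08 - 144.35*I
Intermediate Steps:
Q = 20838
u(Z, O) = -4 + Z
g(j) = 2*j
N = 38643/40 (N = -38643*1/(2*(-4 - 4*4)) = -38643*1/(2*(-4 - 16)) = -38643/(2*(-20)) = -38643/(-40) = -38643*(-1/40) = 38643/40 ≈ 966.08)
N - sqrt(-Q + 1/(-4269)) = 38643/40 - sqrt(-1*20838 + 1/(-4269)) = 38643/40 - sqrt(-20838 - 1/4269) = 38643/40 - sqrt(-88957423/4269) = 38643/40 - I*sqrt(379759238787)/4269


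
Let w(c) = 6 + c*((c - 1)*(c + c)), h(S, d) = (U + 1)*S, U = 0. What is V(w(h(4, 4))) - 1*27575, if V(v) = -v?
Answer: -27677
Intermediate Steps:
h(S, d) = S (h(S, d) = (0 + 1)*S = 1*S = S)
w(c) = 6 + 2*c**2*(-1 + c) (w(c) = 6 + c*((-1 + c)*(2*c)) = 6 + c*(2*c*(-1 + c)) = 6 + 2*c**2*(-1 + c))
V(w(h(4, 4))) - 1*27575 = -(6 - 2*4**2 + 2*4**3) - 1*27575 = -(6 - 2*16 + 2*64) - 27575 = -(6 - 32 + 128) - 27575 = -1*102 - 27575 = -102 - 27575 = -27677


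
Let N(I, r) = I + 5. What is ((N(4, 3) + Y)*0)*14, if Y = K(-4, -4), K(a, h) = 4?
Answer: 0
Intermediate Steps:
N(I, r) = 5 + I
Y = 4
((N(4, 3) + Y)*0)*14 = (((5 + 4) + 4)*0)*14 = ((9 + 4)*0)*14 = (13*0)*14 = 0*14 = 0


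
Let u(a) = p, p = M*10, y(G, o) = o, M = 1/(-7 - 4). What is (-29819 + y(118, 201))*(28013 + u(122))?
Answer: -9126283194/11 ≈ -8.2966e+8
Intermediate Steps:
M = -1/11 (M = 1/(-11) = -1/11 ≈ -0.090909)
p = -10/11 (p = -1/11*10 = -10/11 ≈ -0.90909)
u(a) = -10/11
(-29819 + y(118, 201))*(28013 + u(122)) = (-29819 + 201)*(28013 - 10/11) = -29618*308133/11 = -9126283194/11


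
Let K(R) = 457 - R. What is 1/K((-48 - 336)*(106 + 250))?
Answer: 1/137161 ≈ 7.2907e-6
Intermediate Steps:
1/K((-48 - 336)*(106 + 250)) = 1/(457 - (-48 - 336)*(106 + 250)) = 1/(457 - (-384)*356) = 1/(457 - 1*(-136704)) = 1/(457 + 136704) = 1/137161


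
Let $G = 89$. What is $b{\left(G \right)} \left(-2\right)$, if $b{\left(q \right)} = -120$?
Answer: $240$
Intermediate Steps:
$b{\left(G \right)} \left(-2\right) = \left(-120\right) \left(-2\right) = 240$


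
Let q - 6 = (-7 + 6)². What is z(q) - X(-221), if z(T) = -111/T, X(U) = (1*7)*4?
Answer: -307/7 ≈ -43.857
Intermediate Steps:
X(U) = 28 (X(U) = 7*4 = 28)
q = 7 (q = 6 + (-7 + 6)² = 6 + (-1)² = 6 + 1 = 7)
z(q) - X(-221) = -111/7 - 1*28 = -111*⅐ - 28 = -111/7 - 28 = -307/7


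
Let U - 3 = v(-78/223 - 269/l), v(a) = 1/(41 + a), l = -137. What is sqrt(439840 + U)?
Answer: sqrt(186374989987463811)/650946 ≈ 663.21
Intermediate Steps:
U = 3936227/1301892 (U = 3 + 1/(41 + (-78/223 - 269/(-137))) = 3 + 1/(41 + (-78*1/223 - 269*(-1/137))) = 3 + 1/(41 + (-78/223 + 269/137)) = 3 + 1/(41 + 49301/30551) = 3 + 1/(1301892/30551) = 3 + 30551/1301892 = 3936227/1301892 ≈ 3.0235)
sqrt(439840 + U) = sqrt(439840 + 3936227/1301892) = sqrt(572628113507/1301892) = sqrt(186374989987463811)/650946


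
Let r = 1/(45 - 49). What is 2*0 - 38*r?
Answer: 19/2 ≈ 9.5000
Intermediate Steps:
r = -1/4 (r = 1/(-4) = -1/4 ≈ -0.25000)
2*0 - 38*r = 2*0 - 38*(-1/4) = 0 + 19/2 = 19/2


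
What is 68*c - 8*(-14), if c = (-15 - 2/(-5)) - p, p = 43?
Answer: -19024/5 ≈ -3804.8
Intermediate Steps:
c = -288/5 (c = (-15 - 2/(-5)) - 1*43 = (-15 - 2*(-1/5)) - 43 = (-15 + 2/5) - 43 = -73/5 - 43 = -288/5 ≈ -57.600)
68*c - 8*(-14) = 68*(-288/5) - 8*(-14) = -19584/5 + 112 = -19024/5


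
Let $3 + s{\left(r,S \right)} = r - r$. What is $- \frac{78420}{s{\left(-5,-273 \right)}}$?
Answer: $26140$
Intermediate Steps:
$s{\left(r,S \right)} = -3$ ($s{\left(r,S \right)} = -3 + \left(r - r\right) = -3 + 0 = -3$)
$- \frac{78420}{s{\left(-5,-273 \right)}} = - \frac{78420}{-3} = \left(-78420\right) \left(- \frac{1}{3}\right) = 26140$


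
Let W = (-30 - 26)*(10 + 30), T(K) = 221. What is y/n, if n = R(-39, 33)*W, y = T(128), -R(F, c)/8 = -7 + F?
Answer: -221/824320 ≈ -0.00026810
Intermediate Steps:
R(F, c) = 56 - 8*F (R(F, c) = -8*(-7 + F) = 56 - 8*F)
W = -2240 (W = -56*40 = -2240)
y = 221
n = -824320 (n = (56 - 8*(-39))*(-2240) = (56 + 312)*(-2240) = 368*(-2240) = -824320)
y/n = 221/(-824320) = 221*(-1/824320) = -221/824320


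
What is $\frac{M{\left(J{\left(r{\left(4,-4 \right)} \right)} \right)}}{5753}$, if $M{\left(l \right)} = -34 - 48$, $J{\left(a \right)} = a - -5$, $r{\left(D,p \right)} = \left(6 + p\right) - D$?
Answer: $- \frac{82}{5753} \approx -0.014253$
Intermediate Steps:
$r{\left(D,p \right)} = 6 + p - D$
$J{\left(a \right)} = 5 + a$ ($J{\left(a \right)} = a + 5 = 5 + a$)
$M{\left(l \right)} = -82$
$\frac{M{\left(J{\left(r{\left(4,-4 \right)} \right)} \right)}}{5753} = - \frac{82}{5753}$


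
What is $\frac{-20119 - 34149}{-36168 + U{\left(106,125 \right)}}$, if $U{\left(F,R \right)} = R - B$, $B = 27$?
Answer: $\frac{27134}{18035} \approx 1.5045$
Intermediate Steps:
$U{\left(F,R \right)} = -27 + R$ ($U{\left(F,R \right)} = R - 27 = -27 + R$)
$\frac{-20119 - 34149}{-36168 + U{\left(106,125 \right)}} = \frac{-20119 - 34149}{-36168 + \left(-27 + 125\right)} = - \frac{54268}{-36168 + 98} = - \frac{54268}{-36070} = \left(-54268\right) \left(- \frac{1}{36070}\right) = \frac{27134}{18035}$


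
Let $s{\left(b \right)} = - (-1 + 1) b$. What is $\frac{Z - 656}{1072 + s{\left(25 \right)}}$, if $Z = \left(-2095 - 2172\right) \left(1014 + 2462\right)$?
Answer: $- \frac{3708187}{268} \approx -13837.0$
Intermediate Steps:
$Z = -14832092$ ($Z = \left(-4267\right) 3476 = -14832092$)
$s{\left(b \right)} = 0$ ($s{\left(b \right)} = \left(-1\right) 0 b = 0 b = 0$)
$\frac{Z - 656}{1072 + s{\left(25 \right)}} = \frac{-14832092 - 656}{1072 + 0} = - \frac{14832748}{1072} = \left(-14832748\right) \frac{1}{1072} = - \frac{3708187}{268}$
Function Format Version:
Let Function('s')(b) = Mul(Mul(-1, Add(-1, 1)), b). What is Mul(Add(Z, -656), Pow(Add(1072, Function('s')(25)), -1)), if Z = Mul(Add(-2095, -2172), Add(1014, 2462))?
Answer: Rational(-3708187, 268) ≈ -13837.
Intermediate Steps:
Z = -14832092 (Z = Mul(-4267, 3476) = -14832092)
Function('s')(b) = 0 (Function('s')(b) = Mul(Mul(-1, 0), b) = Mul(0, b) = 0)
Mul(Add(Z, -656), Pow(Add(1072, Function('s')(25)), -1)) = Mul(Add(-14832092, -656), Pow(Add(1072, 0), -1)) = Mul(-14832748, Pow(1072, -1)) = Mul(-14832748, Rational(1, 1072)) = Rational(-3708187, 268)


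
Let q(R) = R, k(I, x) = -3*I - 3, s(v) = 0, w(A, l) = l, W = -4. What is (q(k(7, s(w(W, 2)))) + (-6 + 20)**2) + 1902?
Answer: 2074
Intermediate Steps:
k(I, x) = -3 - 3*I
(q(k(7, s(w(W, 2)))) + (-6 + 20)**2) + 1902 = ((-3 - 3*7) + (-6 + 20)**2) + 1902 = ((-3 - 21) + 14**2) + 1902 = (-24 + 196) + 1902 = 172 + 1902 = 2074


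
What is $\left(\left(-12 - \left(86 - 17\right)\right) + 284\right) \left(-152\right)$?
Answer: $-30856$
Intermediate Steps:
$\left(\left(-12 - \left(86 - 17\right)\right) + 284\right) \left(-152\right) = \left(\left(-12 - 69\right) + 284\right) \left(-152\right) = \left(-81 + 284\right) \left(-152\right) = 203 \left(-152\right) = -30856$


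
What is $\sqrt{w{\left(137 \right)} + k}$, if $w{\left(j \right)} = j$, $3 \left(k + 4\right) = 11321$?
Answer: $\frac{2 \sqrt{8790}}{3} \approx 62.503$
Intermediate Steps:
$k = \frac{11309}{3}$ ($k = -4 + \frac{1}{3} \cdot 11321 = -4 + \frac{11321}{3} = \frac{11309}{3} \approx 3769.7$)
$\sqrt{w{\left(137 \right)} + k} = \sqrt{137 + \frac{11309}{3}} = \sqrt{\frac{11720}{3}} = \frac{2 \sqrt{8790}}{3}$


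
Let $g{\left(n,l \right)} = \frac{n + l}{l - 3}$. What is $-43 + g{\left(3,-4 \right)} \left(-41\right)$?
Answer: $- \frac{342}{7} \approx -48.857$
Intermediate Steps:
$g{\left(n,l \right)} = \frac{l + n}{-3 + l}$
$-43 + g{\left(3,-4 \right)} \left(-41\right) = -43 + \frac{-4 + 3}{-3 - 4} \left(-41\right) = -43 + \frac{1}{-7} \left(-1\right) \left(-41\right) = -43 + \left(- \frac{1}{7}\right) \left(-1\right) \left(-41\right) = -43 + \frac{1}{7} \left(-41\right) = -43 - \frac{41}{7} = - \frac{342}{7}$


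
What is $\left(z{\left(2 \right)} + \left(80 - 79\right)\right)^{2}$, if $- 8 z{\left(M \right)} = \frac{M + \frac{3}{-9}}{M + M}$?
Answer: $\frac{8281}{9216} \approx 0.89855$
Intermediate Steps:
$z{\left(M \right)} = - \frac{- \frac{1}{3} + M}{16 M}$ ($z{\left(M \right)} = - \frac{\left(M + \frac{3}{-9}\right) \frac{1}{M + M}}{8} = - \frac{\left(M + 3 \left(- \frac{1}{9}\right)\right) \frac{1}{2 M}}{8} = - \frac{\left(M - \frac{1}{3}\right) \frac{1}{2 M}}{8} = - \frac{\left(- \frac{1}{3} + M\right) \frac{1}{2 M}}{8} = - \frac{\frac{1}{2} \frac{1}{M} \left(- \frac{1}{3} + M\right)}{8} = - \frac{- \frac{1}{3} + M}{16 M}$)
$\left(z{\left(2 \right)} + \left(80 - 79\right)\right)^{2} = \left(\frac{1 - 6}{48 \cdot 2} + \left(80 - 79\right)\right)^{2} = \left(\frac{1}{48} \cdot \frac{1}{2} \left(1 - 6\right) + \left(80 - 79\right)\right)^{2} = \left(\frac{1}{48} \cdot \frac{1}{2} \left(-5\right) + 1\right)^{2} = \left(- \frac{5}{96} + 1\right)^{2} = \left(\frac{91}{96}\right)^{2} = \frac{8281}{9216}$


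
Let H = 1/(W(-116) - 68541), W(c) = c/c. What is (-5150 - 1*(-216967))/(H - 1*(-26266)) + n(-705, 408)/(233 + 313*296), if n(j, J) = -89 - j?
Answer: 1349549490545204/167211030101959 ≈ 8.0709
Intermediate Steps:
W(c) = 1
H = -1/68540 (H = 1/(1 - 68541) = 1/(-68540) = -1/68540 ≈ -1.4590e-5)
(-5150 - 1*(-216967))/(H - 1*(-26266)) + n(-705, 408)/(233 + 313*296) = (-5150 - 1*(-216967))/(-1/68540 - 1*(-26266)) + (-89 - 1*(-705))/(233 + 313*296) = (-5150 + 216967)/(-1/68540 + 26266) + (-89 + 705)/(233 + 92648) = 211817/(1800271639/68540) + 616/92881 = 211817*(68540/1800271639) + 616*(1/92881) = 14517937180/1800271639 + 616/92881 = 1349549490545204/167211030101959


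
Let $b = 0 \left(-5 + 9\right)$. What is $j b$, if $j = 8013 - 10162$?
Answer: $0$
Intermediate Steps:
$j = -2149$ ($j = 8013 - 10162 = -2149$)
$b = 0$ ($b = 0 \cdot 4 = 0$)
$j b = \left(-2149\right) 0 = 0$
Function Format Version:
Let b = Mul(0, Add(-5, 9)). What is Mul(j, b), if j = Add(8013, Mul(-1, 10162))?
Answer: 0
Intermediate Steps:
j = -2149 (j = Add(8013, -10162) = -2149)
b = 0 (b = Mul(0, 4) = 0)
Mul(j, b) = Mul(-2149, 0) = 0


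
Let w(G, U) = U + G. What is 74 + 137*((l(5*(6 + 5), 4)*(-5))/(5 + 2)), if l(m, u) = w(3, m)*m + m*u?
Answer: -2335332/7 ≈ -3.3362e+5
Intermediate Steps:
w(G, U) = G + U
l(m, u) = m*u + m*(3 + m) (l(m, u) = (3 + m)*m + m*u = m*(3 + m) + m*u = m*u + m*(3 + m))
74 + 137*((l(5*(6 + 5), 4)*(-5))/(5 + 2)) = 74 + 137*((((5*(6 + 5))*(3 + 5*(6 + 5) + 4))*(-5))/(5 + 2)) = 74 + 137*((((5*11)*(3 + 5*11 + 4))*(-5))/7) = 74 + 137*(((55*(3 + 55 + 4))*(-5))*(1/7)) = 74 + 137*(((55*62)*(-5))*(1/7)) = 74 + 137*((3410*(-5))*(1/7)) = 74 + 137*(-17050*1/7) = 74 + 137*(-17050/7) = 74 - 2335850/7 = -2335332/7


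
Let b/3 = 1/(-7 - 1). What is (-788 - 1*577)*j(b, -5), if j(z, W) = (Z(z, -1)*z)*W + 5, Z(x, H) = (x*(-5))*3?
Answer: -1358175/64 ≈ -21222.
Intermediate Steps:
b = -3/8 (b = 3/(-7 - 1) = 3/(-8) = 3*(-1/8) = -3/8 ≈ -0.37500)
Z(x, H) = -15*x (Z(x, H) = -5*x*3 = -15*x)
j(z, W) = 5 - 15*W*z**2 (j(z, W) = ((-15*z)*z)*W + 5 = (-15*z**2)*W + 5 = -15*W*z**2 + 5 = 5 - 15*W*z**2)
(-788 - 1*577)*j(b, -5) = (-788 - 1*577)*(5 - 15*(-5)*(-3/8)**2) = (-788 - 577)*(5 - 15*(-5)*9/64) = -1365*(5 + 675/64) = -1365*995/64 = -1358175/64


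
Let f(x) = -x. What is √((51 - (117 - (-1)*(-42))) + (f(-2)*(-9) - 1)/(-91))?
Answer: I*√197015/91 ≈ 4.8776*I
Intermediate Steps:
√((51 - (117 - (-1)*(-42))) + (f(-2)*(-9) - 1)/(-91)) = √((51 - (117 - (-1)*(-42))) + (-1*(-2)*(-9) - 1)/(-91)) = √((51 - (117 - 1*42)) + (2*(-9) - 1)*(-1/91)) = √((51 - (117 - 42)) + (-18 - 1)*(-1/91)) = √((51 - 1*75) - 19*(-1/91)) = √((51 - 75) + 19/91) = √(-24 + 19/91) = √(-2165/91) = I*√197015/91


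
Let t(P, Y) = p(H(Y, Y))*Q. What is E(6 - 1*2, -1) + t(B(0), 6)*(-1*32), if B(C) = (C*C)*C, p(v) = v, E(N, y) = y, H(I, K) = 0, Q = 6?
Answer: -1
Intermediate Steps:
B(C) = C³ (B(C) = C²*C = C³)
t(P, Y) = 0 (t(P, Y) = 0*6 = 0)
E(6 - 1*2, -1) + t(B(0), 6)*(-1*32) = -1 + 0*(-1*32) = -1 + 0*(-32) = -1 + 0 = -1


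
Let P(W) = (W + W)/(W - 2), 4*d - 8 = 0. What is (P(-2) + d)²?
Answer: 9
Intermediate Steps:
d = 2 (d = 2 + (¼)*0 = 2 + 0 = 2)
P(W) = 2*W/(-2 + W) (P(W) = (2*W)/(-2 + W) = 2*W/(-2 + W))
(P(-2) + d)² = (2*(-2)/(-2 - 2) + 2)² = (2*(-2)/(-4) + 2)² = (2*(-2)*(-¼) + 2)² = (1 + 2)² = 3² = 9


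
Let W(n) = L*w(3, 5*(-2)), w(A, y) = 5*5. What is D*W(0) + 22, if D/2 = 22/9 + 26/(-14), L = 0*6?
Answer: 22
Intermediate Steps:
w(A, y) = 25
L = 0
W(n) = 0 (W(n) = 0*25 = 0)
D = 74/63 (D = 2*(22/9 + 26/(-14)) = 2*(22*(⅑) + 26*(-1/14)) = 2*(22/9 - 13/7) = 2*(37/63) = 74/63 ≈ 1.1746)
D*W(0) + 22 = (74/63)*0 + 22 = 0 + 22 = 22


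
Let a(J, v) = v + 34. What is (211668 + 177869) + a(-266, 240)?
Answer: 389811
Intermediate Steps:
a(J, v) = 34 + v
(211668 + 177869) + a(-266, 240) = (211668 + 177869) + (34 + 240) = 389537 + 274 = 389811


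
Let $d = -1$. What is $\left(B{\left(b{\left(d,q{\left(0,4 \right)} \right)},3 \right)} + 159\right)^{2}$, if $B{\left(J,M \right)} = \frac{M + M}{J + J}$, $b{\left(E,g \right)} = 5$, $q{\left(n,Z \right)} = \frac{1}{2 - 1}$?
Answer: $\frac{636804}{25} \approx 25472.0$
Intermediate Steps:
$q{\left(n,Z \right)} = 1$ ($q{\left(n,Z \right)} = 1^{-1} = 1$)
$B{\left(J,M \right)} = \frac{M}{J}$ ($B{\left(J,M \right)} = \frac{2 M}{2 J} = 2 M \frac{1}{2 J} = \frac{M}{J}$)
$\left(B{\left(b{\left(d,q{\left(0,4 \right)} \right)},3 \right)} + 159\right)^{2} = \left(\frac{3}{5} + 159\right)^{2} = \left(\frac{798}{5}\right)^{2} = \frac{636804}{25}$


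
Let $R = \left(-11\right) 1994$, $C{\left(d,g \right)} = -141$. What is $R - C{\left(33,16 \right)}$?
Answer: $-21793$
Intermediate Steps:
$R = -21934$
$R - C{\left(33,16 \right)} = -21934 - -141 = -21934 + 141 = -21793$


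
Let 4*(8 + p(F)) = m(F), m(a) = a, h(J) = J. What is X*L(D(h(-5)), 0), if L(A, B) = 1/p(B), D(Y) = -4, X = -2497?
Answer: 2497/8 ≈ 312.13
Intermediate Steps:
p(F) = -8 + F/4
L(A, B) = 1/(-8 + B/4)
X*L(D(h(-5)), 0) = -9988/(-32 + 0) = -9988/(-32) = -9988*(-1)/32 = -2497*(-⅛) = 2497/8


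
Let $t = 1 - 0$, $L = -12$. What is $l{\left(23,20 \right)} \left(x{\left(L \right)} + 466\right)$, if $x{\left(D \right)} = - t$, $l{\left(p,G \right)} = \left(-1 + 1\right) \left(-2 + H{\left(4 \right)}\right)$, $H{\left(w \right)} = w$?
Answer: $0$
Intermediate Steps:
$l{\left(p,G \right)} = 0$ ($l{\left(p,G \right)} = \left(-1 + 1\right) \left(-2 + 4\right) = 0 \cdot 2 = 0$)
$t = 1$ ($t = 1 + 0 = 1$)
$x{\left(D \right)} = -1$ ($x{\left(D \right)} = \left(-1\right) 1 = -1$)
$l{\left(23,20 \right)} \left(x{\left(L \right)} + 466\right) = 0 \left(-1 + 466\right) = 0 \cdot 465 = 0$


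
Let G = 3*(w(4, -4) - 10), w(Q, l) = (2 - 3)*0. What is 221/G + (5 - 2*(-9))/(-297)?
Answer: -22109/2970 ≈ -7.4441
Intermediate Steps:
w(Q, l) = 0 (w(Q, l) = -1*0 = 0)
G = -30 (G = 3*(0 - 10) = 3*(-10) = -30)
221/G + (5 - 2*(-9))/(-297) = 221/(-30) + (5 - 2*(-9))/(-297) = 221*(-1/30) + (5 + 18)*(-1/297) = -221/30 + 23*(-1/297) = -221/30 - 23/297 = -22109/2970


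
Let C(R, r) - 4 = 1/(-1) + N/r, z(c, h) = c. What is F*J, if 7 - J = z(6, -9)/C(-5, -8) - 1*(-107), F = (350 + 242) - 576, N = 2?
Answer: -17984/11 ≈ -1634.9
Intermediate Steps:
C(R, r) = 3 + 2/r (C(R, r) = 4 + (1/(-1) + 2/r) = 4 + (1*(-1) + 2/r) = 4 + (-1 + 2/r) = 3 + 2/r)
F = 16 (F = 592 - 576 = 16)
J = -1124/11 (J = 7 - (6/(3 + 2/(-8)) - 1*(-107)) = 7 - (6/(3 + 2*(-⅛)) + 107) = 7 - (6/(3 - ¼) + 107) = 7 - (6/(11/4) + 107) = 7 - (6*(4/11) + 107) = 7 - (24/11 + 107) = 7 - 1*1201/11 = 7 - 1201/11 = -1124/11 ≈ -102.18)
F*J = 16*(-1124/11) = -17984/11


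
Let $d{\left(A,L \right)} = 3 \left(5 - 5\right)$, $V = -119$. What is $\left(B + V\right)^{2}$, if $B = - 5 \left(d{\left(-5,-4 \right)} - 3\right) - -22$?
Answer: $6724$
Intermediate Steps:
$d{\left(A,L \right)} = 0$ ($d{\left(A,L \right)} = 3 \cdot 0 = 0$)
$B = 37$ ($B = - 5 \left(0 - 3\right) - -22 = \left(-5\right) \left(-3\right) + 22 = 15 + 22 = 37$)
$\left(B + V\right)^{2} = \left(37 - 119\right)^{2} = \left(-82\right)^{2} = 6724$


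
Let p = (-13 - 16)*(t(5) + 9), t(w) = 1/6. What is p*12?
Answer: -3190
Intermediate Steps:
t(w) = 1/6
p = -1595/6 (p = (-13 - 16)*(1/6 + 9) = -29*55/6 = -1595/6 ≈ -265.83)
p*12 = -1595/6*12 = -3190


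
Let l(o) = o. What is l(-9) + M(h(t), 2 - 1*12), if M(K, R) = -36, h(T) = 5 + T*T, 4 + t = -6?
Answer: -45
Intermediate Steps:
t = -10 (t = -4 - 6 = -10)
h(T) = 5 + T**2
l(-9) + M(h(t), 2 - 1*12) = -9 - 36 = -45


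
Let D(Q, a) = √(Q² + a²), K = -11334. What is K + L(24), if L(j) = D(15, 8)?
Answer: -11317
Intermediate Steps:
L(j) = 17 (L(j) = √(15² + 8²) = √(225 + 64) = √289 = 17)
K + L(24) = -11334 + 17 = -11317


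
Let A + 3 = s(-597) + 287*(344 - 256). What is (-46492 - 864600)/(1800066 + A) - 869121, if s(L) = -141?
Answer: -793150719815/912589 ≈ -8.6912e+5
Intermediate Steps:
A = 25112 (A = -3 + (-141 + 287*(344 - 256)) = -3 + (-141 + 287*88) = -3 + (-141 + 25256) = -3 + 25115 = 25112)
(-46492 - 864600)/(1800066 + A) - 869121 = (-46492 - 864600)/(1800066 + 25112) - 869121 = -911092/1825178 - 869121 = -911092*1/1825178 - 869121 = -455546/912589 - 869121 = -793150719815/912589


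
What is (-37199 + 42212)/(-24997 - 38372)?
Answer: -557/7041 ≈ -0.079108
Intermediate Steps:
(-37199 + 42212)/(-24997 - 38372) = 5013/(-63369) = 5013*(-1/63369) = -557/7041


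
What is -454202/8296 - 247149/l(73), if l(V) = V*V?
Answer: -2235395281/22104692 ≈ -101.13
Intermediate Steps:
l(V) = V²
-454202/8296 - 247149/l(73) = -454202/8296 - 247149/(73²) = -454202*1/8296 - 247149/5329 = -227101/4148 - 247149*1/5329 = -227101/4148 - 247149/5329 = -2235395281/22104692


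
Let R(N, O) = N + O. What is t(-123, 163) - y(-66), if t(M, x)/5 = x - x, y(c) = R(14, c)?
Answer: 52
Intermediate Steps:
y(c) = 14 + c
t(M, x) = 0 (t(M, x) = 5*(x - x) = 5*0 = 0)
t(-123, 163) - y(-66) = 0 - (14 - 66) = 0 - 1*(-52) = 0 + 52 = 52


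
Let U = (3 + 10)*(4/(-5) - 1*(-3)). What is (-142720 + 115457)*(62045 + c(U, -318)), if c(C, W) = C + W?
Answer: -8418214614/5 ≈ -1.6836e+9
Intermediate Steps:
U = 143/5 (U = 13*(4*(-1/5) + 3) = 13*(-4/5 + 3) = 13*(11/5) = 143/5 ≈ 28.600)
(-142720 + 115457)*(62045 + c(U, -318)) = (-142720 + 115457)*(62045 + (143/5 - 318)) = -27263*(62045 - 1447/5) = -27263*308778/5 = -8418214614/5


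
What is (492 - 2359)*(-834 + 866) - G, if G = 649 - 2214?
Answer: -58179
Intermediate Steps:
G = -1565
(492 - 2359)*(-834 + 866) - G = (492 - 2359)*(-834 + 866) - 1*(-1565) = -1867*32 + 1565 = -59744 + 1565 = -58179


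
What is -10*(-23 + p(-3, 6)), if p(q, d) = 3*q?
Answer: 320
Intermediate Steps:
-10*(-23 + p(-3, 6)) = -10*(-23 + 3*(-3)) = -10*(-23 - 9) = -10*(-32) = 320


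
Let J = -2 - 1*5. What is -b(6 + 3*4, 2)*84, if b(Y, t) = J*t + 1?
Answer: 1092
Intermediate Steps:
J = -7 (J = -2 - 5 = -7)
b(Y, t) = 1 - 7*t (b(Y, t) = -7*t + 1 = 1 - 7*t)
-b(6 + 3*4, 2)*84 = -(1 - 7*2)*84 = -(1 - 14)*84 = -1*(-13)*84 = 13*84 = 1092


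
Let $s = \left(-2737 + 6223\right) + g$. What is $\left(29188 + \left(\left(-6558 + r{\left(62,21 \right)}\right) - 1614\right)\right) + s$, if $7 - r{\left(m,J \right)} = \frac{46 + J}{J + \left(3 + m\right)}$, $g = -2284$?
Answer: $\frac{1911283}{86} \approx 22224.0$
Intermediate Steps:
$r{\left(m,J \right)} = 7 - \frac{46 + J}{3 + J + m}$ ($r{\left(m,J \right)} = 7 - \frac{46 + J}{J + \left(3 + m\right)} = 7 - \frac{46 + J}{3 + J + m}$)
$s = 1202$ ($s = \left(-2737 + 6223\right) - 2284 = 3486 - 2284 = 1202$)
$\left(29188 + \left(\left(-6558 + r{\left(62,21 \right)}\right) - 1614\right)\right) + s = \left(29188 - \left(8172 - \frac{-25 + 6 \cdot 21 + 7 \cdot 62}{3 + 21 + 62}\right)\right) + 1202 = \left(29188 - \left(8172 - \frac{-25 + 126 + 434}{86}\right)\right) + 1202 = \left(29188 + \left(\left(-6558 + \frac{1}{86} \cdot 535\right) - 1614\right)\right) + 1202 = \left(29188 + \left(\left(-6558 + \frac{535}{86}\right) - 1614\right)\right) + 1202 = \left(29188 - \frac{702257}{86}\right) + 1202 = \frac{1807911}{86} + 1202 = \frac{1911283}{86}$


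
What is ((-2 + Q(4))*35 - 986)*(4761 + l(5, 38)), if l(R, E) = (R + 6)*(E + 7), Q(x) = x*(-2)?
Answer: -7022016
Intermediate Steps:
Q(x) = -2*x
l(R, E) = (6 + R)*(7 + E)
((-2 + Q(4))*35 - 986)*(4761 + l(5, 38)) = ((-2 - 2*4)*35 - 986)*(4761 + (42 + 6*38 + 7*5 + 38*5)) = ((-2 - 8)*35 - 986)*(4761 + (42 + 228 + 35 + 190)) = (-10*35 - 986)*(4761 + 495) = (-350 - 986)*5256 = -1336*5256 = -7022016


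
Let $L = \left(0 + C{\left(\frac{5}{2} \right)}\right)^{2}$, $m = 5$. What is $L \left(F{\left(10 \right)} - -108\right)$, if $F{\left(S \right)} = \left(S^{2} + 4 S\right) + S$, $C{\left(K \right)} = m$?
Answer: $6450$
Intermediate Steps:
$C{\left(K \right)} = 5$
$L = 25$ ($L = \left(0 + 5\right)^{2} = 5^{2} = 25$)
$F{\left(S \right)} = S^{2} + 5 S$
$L \left(F{\left(10 \right)} - -108\right) = 25 \left(10 \left(5 + 10\right) - -108\right) = 25 \left(10 \cdot 15 + 108\right) = 25 \left(150 + 108\right) = 25 \cdot 258 = 6450$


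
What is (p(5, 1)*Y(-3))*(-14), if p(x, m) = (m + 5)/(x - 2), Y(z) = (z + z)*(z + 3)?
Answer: 0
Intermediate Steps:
Y(z) = 2*z*(3 + z) (Y(z) = (2*z)*(3 + z) = 2*z*(3 + z))
p(x, m) = (5 + m)/(-2 + x)
(p(5, 1)*Y(-3))*(-14) = (((5 + 1)/(-2 + 5))*(2*(-3)*(3 - 3)))*(-14) = ((6/3)*(2*(-3)*0))*(-14) = (((⅓)*6)*0)*(-14) = (2*0)*(-14) = 0*(-14) = 0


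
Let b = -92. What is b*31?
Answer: -2852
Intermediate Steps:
b*31 = -92*31 = -2852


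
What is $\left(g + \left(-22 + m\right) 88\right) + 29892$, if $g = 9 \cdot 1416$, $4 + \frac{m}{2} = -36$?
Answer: $33660$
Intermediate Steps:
$m = -80$ ($m = -8 + 2 \left(-36\right) = -8 - 72 = -80$)
$g = 12744$
$\left(g + \left(-22 + m\right) 88\right) + 29892 = \left(12744 + \left(-22 - 80\right) 88\right) + 29892 = \left(12744 - 8976\right) + 29892 = 3768 + 29892 = 33660$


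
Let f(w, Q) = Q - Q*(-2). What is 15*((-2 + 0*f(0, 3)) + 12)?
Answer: 150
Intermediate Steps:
f(w, Q) = 3*Q (f(w, Q) = Q + 2*Q = 3*Q)
15*((-2 + 0*f(0, 3)) + 12) = 15*((-2 + 0*(3*3)) + 12) = 15*((-2 + 0*9) + 12) = 15*((-2 + 0) + 12) = 15*(-2 + 12) = 15*10 = 150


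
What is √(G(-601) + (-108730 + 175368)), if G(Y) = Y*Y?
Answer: √427839 ≈ 654.09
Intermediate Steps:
G(Y) = Y²
√(G(-601) + (-108730 + 175368)) = √((-601)² + (-108730 + 175368)) = √(361201 + 66638) = √427839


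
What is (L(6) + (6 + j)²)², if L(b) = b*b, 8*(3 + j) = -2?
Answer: 485809/256 ≈ 1897.7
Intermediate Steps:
j = -13/4 (j = -3 + (⅛)*(-2) = -3 - ¼ = -13/4 ≈ -3.2500)
L(b) = b²
(L(6) + (6 + j)²)² = (6² + (6 - 13/4)²)² = (36 + (11/4)²)² = (36 + 121/16)² = (697/16)² = 485809/256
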